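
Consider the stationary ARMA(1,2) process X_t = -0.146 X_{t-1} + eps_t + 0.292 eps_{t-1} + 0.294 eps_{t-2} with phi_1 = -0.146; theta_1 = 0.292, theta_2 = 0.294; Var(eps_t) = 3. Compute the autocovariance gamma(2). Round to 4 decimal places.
\gamma(2) = 0.8055

Multiply the model equation by X_{t-k} and take expectations. With theta_0 = psi_0 = 1 and psi_j the MA(infinity) weights, this gives
  gamma(k) - sum_i phi_i gamma(k-i) = c_k,
  c_k = sigma^2 * sum_{j=k..q} theta_j psi_{j-k}   (c_k = 0 for k > q),
using gamma(-m) = gamma(m).
psi-weights needed (psi_j = theta_j + sum_i phi_i psi_{j-i}):
  psi_1 = theta_1 + phi_1 = 0.292 + (-0.146) = 0.146
  psi_2 = theta_2 + phi_1 psi_1 = 0.294 + (-0.146)(0.146) = 0.272684
Right-hand sides:
  c_0 = sigma^2 (1 + theta_1 psi_1 + theta_2 psi_2) = 3 * (1 + (0.292)(0.146) + (0.294)(0.272684)) = 3 * 1.122801 = 3.368403
  c_1 = sigma^2 (theta_1 + theta_2 psi_1) = 3 * (0.292 + (0.294)(0.146)) = 1.004772
  c_2 = sigma^2 theta_2 = 3 * (0.294) = 0.882
Equations for k = 0 and k = 1 (AR order 1):
  gamma(0) = phi_1 gamma(1) + c_0
  gamma(1) = phi_1 gamma(0) + c_1
Substituting the second into the first: gamma(0) (1 - phi_1^2) = c_0 + phi_1 c_1, so
  gamma(0) = (c_0 + phi_1 c_1) / (1 - phi_1^2) = (3.368403 + (-0.146)(1.004772)) / (1 - (-0.146)^2) = 3.221707 / 0.978684 = 3.291876.
  gamma(1) = phi_1 gamma(0) + c_1 = (-0.146)(3.291876) + (1.004772) = 0.524158.
For k = 2: gamma(2) = phi_1 gamma(1) + c_2
  = (-0.146)(0.524158) + (0.882) = 0.805473.
Therefore gamma(2) = 0.8055 (to 4 decimal places).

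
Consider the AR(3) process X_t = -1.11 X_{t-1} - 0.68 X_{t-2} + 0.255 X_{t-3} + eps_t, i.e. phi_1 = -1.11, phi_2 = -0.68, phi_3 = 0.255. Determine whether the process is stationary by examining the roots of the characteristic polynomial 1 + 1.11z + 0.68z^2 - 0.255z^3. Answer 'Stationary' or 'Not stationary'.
\text{Not stationary}

The AR(p) characteristic polynomial is P(z) = 1 + 1.11z + 0.68z^2 - 0.255z^3.
Stationarity requires all roots to lie outside the unit circle, i.e. |z| > 1 for every root.
Degree 3: look for a simple real root z0 first, then factor out (1 - z/z0) and solve the remaining quadratic.
Testing z0 = 4: P(4) = 1 + (1.11)(4) + (0.68)(4)^2 + (-0.255)(4)^3
  = 1 + (4.44) + (10.88) + (-16.32) = 0.  So z_0 = 4 is a root, |z_0| = 4.
Divide out the factor (1 - 0.25 z) = (1 - z/z0) (since 1/z0 = 0.25):
  P(z) = (1 - 0.25 z)(1 + (1.36) z + (1.02) z^2)
  [check: z-coef 1.36 - (0.25) = 1.11; z^2-coef 1.02 - (0.25)(1.36) = 0.68; z^3-coef -(0.25)(1.02) = -0.255.]
Remaining roots from the quadratic factor 1 + (1.36) z + (1.02) z^2:
  Set 1 + (1.36) z + (1.02) z^2 = 0, i.e. a z^2 + b z + c = 0 with a = 1.02, b = 1.36, c = 1.
  Discriminant D = b^2 - 4ac = (1.36)^2 - 4*(1.02)*1 = 1.8496 - (4.08) = -2.2304.
  D < 0, so the roots are the complex-conjugate pair z = (-b +/- i sqrt(-D)) / (2a) = -0.6667 +/- 0.7321i.
  For a conjugate pair |z|^2 = z * conj(z) = (product of roots) = c/a = 1/(1.02) = 0.980392, so |z| = sqrt(0.980392) = 0.9901 for both roots.
Moduli of all roots: 4.0000, 0.9901, 0.9901.
All moduli strictly greater than 1? No.
Verdict: Not stationary.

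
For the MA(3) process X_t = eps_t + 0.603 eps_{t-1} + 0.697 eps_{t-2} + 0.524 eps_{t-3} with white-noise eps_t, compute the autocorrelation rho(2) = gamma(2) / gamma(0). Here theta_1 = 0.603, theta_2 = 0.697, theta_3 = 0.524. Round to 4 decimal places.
\rho(2) = 0.4769

For an MA(q) process with theta_0 = 1, the autocovariance is
  gamma(k) = sigma^2 * sum_{i=0..q-k} theta_i * theta_{i+k},
and rho(k) = gamma(k) / gamma(0). Sigma^2 cancels.
  numerator   = (1)*(0.697) + (0.603)*(0.524) = 1.012972.
  denominator = (1)^2 + (0.603)^2 + (0.697)^2 + (0.524)^2 = 2.123994.
  rho(2) = 1.012972 / 2.123994 = 0.4769.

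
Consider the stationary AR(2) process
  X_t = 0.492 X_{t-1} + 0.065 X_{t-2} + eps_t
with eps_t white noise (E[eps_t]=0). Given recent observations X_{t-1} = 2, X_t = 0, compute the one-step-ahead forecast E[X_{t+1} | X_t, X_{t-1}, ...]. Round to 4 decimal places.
E[X_{t+1} \mid \mathcal F_t] = 0.1300

For an AR(p) model X_t = c + sum_i phi_i X_{t-i} + eps_t, the
one-step-ahead conditional mean is
  E[X_{t+1} | X_t, ...] = c + sum_i phi_i X_{t+1-i}.
Substitute known values:
  E[X_{t+1} | ...] = (0.492) * (0) + (0.065) * (2)
                   = 0.1300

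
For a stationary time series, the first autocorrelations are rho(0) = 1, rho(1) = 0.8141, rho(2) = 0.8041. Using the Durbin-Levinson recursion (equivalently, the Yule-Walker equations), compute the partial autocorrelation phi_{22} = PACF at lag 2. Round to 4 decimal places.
\phi_{22} = 0.4191

The PACF at lag k is phi_{kk}, the last component of the solution
to the Yule-Walker system G_k phi = r_k where
  (G_k)_{ij} = rho(|i - j|), (r_k)_i = rho(i), i,j = 1..k.
Equivalently, Durbin-Levinson gives phi_{kk} iteratively:
  phi_{11} = rho(1)
  phi_{kk} = [rho(k) - sum_{j=1..k-1} phi_{k-1,j} rho(k-j)]
            / [1 - sum_{j=1..k-1} phi_{k-1,j} rho(j)],
  phi_{k,j} = phi_{k-1,j} - phi_{kk} phi_{k-1,k-j},  j = 1..k-1.
Step k = 1:
  phi_11 = rho(1) = 0.8141.
Step k = 2:
  phi_22 = [rho(2) - phi_11 rho(1)] / [1 - phi_11 rho(1)] = [0.8041 - (0.8141)(0.8141)] / [1 - (0.8141)(0.8141)]
         = 0.14134119 / 0.33724119 = 0.4191.
Therefore phi_{22} = 0.4191.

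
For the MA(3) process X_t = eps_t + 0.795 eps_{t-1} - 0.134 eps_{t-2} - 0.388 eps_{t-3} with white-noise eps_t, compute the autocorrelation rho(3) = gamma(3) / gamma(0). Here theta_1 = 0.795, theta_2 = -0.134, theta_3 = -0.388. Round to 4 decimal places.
\rho(3) = -0.2155

For an MA(q) process with theta_0 = 1, the autocovariance is
  gamma(k) = sigma^2 * sum_{i=0..q-k} theta_i * theta_{i+k},
and rho(k) = gamma(k) / gamma(0). Sigma^2 cancels.
  numerator   = (1)*(-0.388) = -0.388.
  denominator = (1)^2 + (0.795)^2 + (-0.134)^2 + (-0.388)^2 = 1.800525.
  rho(3) = -0.388 / 1.800525 = -0.2155.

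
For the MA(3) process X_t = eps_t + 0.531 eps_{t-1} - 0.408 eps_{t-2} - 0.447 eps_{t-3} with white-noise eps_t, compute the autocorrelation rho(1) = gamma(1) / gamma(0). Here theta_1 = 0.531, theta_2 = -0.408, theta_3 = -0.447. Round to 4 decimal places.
\rho(1) = 0.3014

For an MA(q) process with theta_0 = 1, the autocovariance is
  gamma(k) = sigma^2 * sum_{i=0..q-k} theta_i * theta_{i+k},
and rho(k) = gamma(k) / gamma(0). Sigma^2 cancels.
  numerator   = (1)*(0.531) + (0.531)*(-0.408) + (-0.408)*(-0.447) = 0.496728.
  denominator = (1)^2 + (0.531)^2 + (-0.408)^2 + (-0.447)^2 = 1.648234.
  rho(1) = 0.496728 / 1.648234 = 0.3014.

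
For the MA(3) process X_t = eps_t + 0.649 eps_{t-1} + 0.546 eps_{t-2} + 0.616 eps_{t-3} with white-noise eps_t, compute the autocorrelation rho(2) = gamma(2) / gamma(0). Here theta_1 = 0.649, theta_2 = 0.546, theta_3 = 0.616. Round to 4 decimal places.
\rho(2) = 0.4506

For an MA(q) process with theta_0 = 1, the autocovariance is
  gamma(k) = sigma^2 * sum_{i=0..q-k} theta_i * theta_{i+k},
and rho(k) = gamma(k) / gamma(0). Sigma^2 cancels.
  numerator   = (1)*(0.546) + (0.649)*(0.616) = 0.945784.
  denominator = (1)^2 + (0.649)^2 + (0.546)^2 + (0.616)^2 = 2.098773.
  rho(2) = 0.945784 / 2.098773 = 0.4506.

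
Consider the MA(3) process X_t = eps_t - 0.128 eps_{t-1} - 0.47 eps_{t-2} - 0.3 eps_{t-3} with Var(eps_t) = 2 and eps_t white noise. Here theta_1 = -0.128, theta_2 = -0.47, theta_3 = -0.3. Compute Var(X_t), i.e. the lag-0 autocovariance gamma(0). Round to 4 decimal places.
\gamma(0) = 2.6546

For an MA(q) process X_t = eps_t + sum_i theta_i eps_{t-i} with
Var(eps_t) = sigma^2, the variance is
  gamma(0) = sigma^2 * (1 + sum_i theta_i^2).
  sum_i theta_i^2 = (-0.128)^2 + (-0.47)^2 + (-0.3)^2 = 0.016384 + 0.2209 + 0.09 = 0.327284.
  gamma(0) = 2 * (1 + 0.327284) = 2 * 1.327284 = 2.654568, which rounds to 2.6546.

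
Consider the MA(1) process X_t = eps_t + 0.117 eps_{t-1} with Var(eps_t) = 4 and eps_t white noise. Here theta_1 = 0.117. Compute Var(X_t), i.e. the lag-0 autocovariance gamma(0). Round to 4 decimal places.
\gamma(0) = 4.0548

For an MA(q) process X_t = eps_t + sum_i theta_i eps_{t-i} with
Var(eps_t) = sigma^2, the variance is
  gamma(0) = sigma^2 * (1 + sum_i theta_i^2).
  sum_i theta_i^2 = (0.117)^2 = 0.013689.
  gamma(0) = 4 * (1 + 0.013689) = 4 * 1.013689 = 4.054756, which rounds to 4.0548.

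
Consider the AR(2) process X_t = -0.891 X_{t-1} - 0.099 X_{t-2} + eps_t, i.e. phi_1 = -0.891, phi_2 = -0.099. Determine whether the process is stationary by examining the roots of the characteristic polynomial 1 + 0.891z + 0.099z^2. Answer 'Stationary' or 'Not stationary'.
\text{Stationary}

The AR(p) characteristic polynomial is P(z) = 1 + 0.891z + 0.099z^2.
Stationarity requires all roots to lie outside the unit circle, i.e. |z| > 1 for every root.
Set 1 + (0.891) z + (0.099) z^2 = 0, i.e. a z^2 + b z + c = 0 with a = 0.099, b = 0.891, c = 1.
Discriminant D = b^2 - 4ac = (0.891)^2 - 4*(0.099)*1 = 0.793881 - (0.396) = 0.397881.
D >= 0, so the roots are real: z = (-b +/- sqrt(D)) / (2a) = (-0.891 +/- 0.630778) / (0.198).
  z_1 = (-0.891 + 0.630778) / (0.198) = -1.3143,   |z_1| = 1.3143.
  z_2 = (-0.891 - 0.630778) / (0.198) = -7.6857,   |z_2| = 7.6857.
Moduli of all roots: 1.3143, 7.6857.
All moduli strictly greater than 1? Yes.
Verdict: Stationary.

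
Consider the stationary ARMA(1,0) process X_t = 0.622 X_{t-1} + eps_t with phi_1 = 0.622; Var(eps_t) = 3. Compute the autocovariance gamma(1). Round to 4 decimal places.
\gamma(1) = 3.0435

Multiply the model equation by X_{t-k} and take expectations. With theta_0 = psi_0 = 1 and psi_j the MA(infinity) weights, this gives
  gamma(k) - sum_i phi_i gamma(k-i) = c_k,
  c_k = sigma^2 * sum_{j=k..q} theta_j psi_{j-k}   (c_k = 0 for k > q),
using gamma(-m) = gamma(m).
Pure AR (q = 0): c_0 = sigma^2 = 3, c_k = 0 for k >= 1.
Equations for k = 0 and k = 1 (AR order 1):
  gamma(0) = phi_1 gamma(1) + c_0
  gamma(1) = phi_1 gamma(0) + c_1
Substituting the second into the first: gamma(0) (1 - phi_1^2) = c_0 + phi_1 c_1, so
  gamma(0) = c_0 / (1 - phi_1^2) = 3 / (1 - (0.622)^2) = 3 / 0.613116 = 4.893038.
  gamma(1) = phi_1 gamma(0) = (0.622)(4.893038) = 3.04347.
Therefore gamma(1) = 3.0435 (to 4 decimal places).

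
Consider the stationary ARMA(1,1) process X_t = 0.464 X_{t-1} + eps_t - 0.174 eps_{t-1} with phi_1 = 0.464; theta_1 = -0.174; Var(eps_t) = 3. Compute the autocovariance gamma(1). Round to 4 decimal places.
\gamma(1) = 1.0192

Multiply the model equation by X_{t-k} and take expectations. With theta_0 = psi_0 = 1 and psi_j the MA(infinity) weights, this gives
  gamma(k) - sum_i phi_i gamma(k-i) = c_k,
  c_k = sigma^2 * sum_{j=k..q} theta_j psi_{j-k}   (c_k = 0 for k > q),
using gamma(-m) = gamma(m).
psi-weights needed (psi_j = theta_j + sum_i phi_i psi_{j-i}):
  psi_1 = theta_1 + phi_1 = -0.174 + (0.464) = 0.29
Right-hand sides:
  c_0 = sigma^2 (1 + theta_1 psi_1) = 3 * (1 + (-0.174)(0.29)) = 3 * 0.94954 = 2.84862
  c_1 = sigma^2 theta_1 = 3 * (-0.174) = -0.522
  c_2 = 0
Equations for k = 0 and k = 1 (AR order 1):
  gamma(0) = phi_1 gamma(1) + c_0
  gamma(1) = phi_1 gamma(0) + c_1
Substituting the second into the first: gamma(0) (1 - phi_1^2) = c_0 + phi_1 c_1, so
  gamma(0) = (c_0 + phi_1 c_1) / (1 - phi_1^2) = (2.84862 + (0.464)(-0.522)) / (1 - (0.464)^2) = 2.606412 / 0.784704 = 3.321523.
  gamma(1) = phi_1 gamma(0) + c_1 = (0.464)(3.321523) + (-0.522) = 1.019186.
Therefore gamma(1) = 1.0192 (to 4 decimal places).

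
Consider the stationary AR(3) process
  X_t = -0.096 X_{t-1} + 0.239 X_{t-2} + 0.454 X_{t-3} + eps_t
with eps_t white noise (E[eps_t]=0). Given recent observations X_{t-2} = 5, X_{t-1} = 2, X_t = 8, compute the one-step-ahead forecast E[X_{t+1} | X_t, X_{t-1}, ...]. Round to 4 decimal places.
E[X_{t+1} \mid \mathcal F_t] = 1.9800

For an AR(p) model X_t = c + sum_i phi_i X_{t-i} + eps_t, the
one-step-ahead conditional mean is
  E[X_{t+1} | X_t, ...] = c + sum_i phi_i X_{t+1-i}.
Substitute known values:
  E[X_{t+1} | ...] = (-0.096) * (8) + (0.239) * (2) + (0.454) * (5)
                   = 1.9800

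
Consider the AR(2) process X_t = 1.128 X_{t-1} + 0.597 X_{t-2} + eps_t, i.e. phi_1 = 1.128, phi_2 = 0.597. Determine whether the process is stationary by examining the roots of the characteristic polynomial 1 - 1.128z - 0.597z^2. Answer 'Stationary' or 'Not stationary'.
\text{Not stationary}

The AR(p) characteristic polynomial is P(z) = 1 - 1.128z - 0.597z^2.
Stationarity requires all roots to lie outside the unit circle, i.e. |z| > 1 for every root.
Set 1 + (-1.128) z + (-0.597) z^2 = 0, i.e. a z^2 + b z + c = 0 with a = -0.597, b = -1.128, c = 1.
Discriminant D = b^2 - 4ac = (-1.128)^2 - 4*(-0.597)*1 = 1.272384 - (-2.388) = 3.660384.
D >= 0, so the roots are real: z = (-b +/- sqrt(D)) / (2a) = (1.128 +/- 1.913213) / (-1.194).
  z_1 = (1.128 + 1.913213) / (-1.194) = -2.5471,   |z_1| = 2.5471.
  z_2 = (1.128 - 1.913213) / (-1.194) = 0.6576,   |z_2| = 0.6576.
Moduli of all roots: 2.5471, 0.6576.
All moduli strictly greater than 1? No.
Verdict: Not stationary.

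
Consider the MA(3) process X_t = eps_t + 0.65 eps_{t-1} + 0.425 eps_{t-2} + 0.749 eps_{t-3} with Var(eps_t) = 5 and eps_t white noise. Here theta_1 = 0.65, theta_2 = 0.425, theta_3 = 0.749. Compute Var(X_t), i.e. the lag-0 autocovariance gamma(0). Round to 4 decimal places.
\gamma(0) = 10.8206

For an MA(q) process X_t = eps_t + sum_i theta_i eps_{t-i} with
Var(eps_t) = sigma^2, the variance is
  gamma(0) = sigma^2 * (1 + sum_i theta_i^2).
  sum_i theta_i^2 = (0.65)^2 + (0.425)^2 + (0.749)^2 = 0.4225 + 0.180625 + 0.561001 = 1.164126.
  gamma(0) = 5 * (1 + 1.164126) = 5 * 2.164126 = 10.82063, which rounds to 10.8206.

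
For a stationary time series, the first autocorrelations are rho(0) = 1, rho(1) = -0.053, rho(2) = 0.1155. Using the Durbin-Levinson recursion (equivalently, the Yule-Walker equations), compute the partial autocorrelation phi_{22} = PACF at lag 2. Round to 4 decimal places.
\phi_{22} = 0.1130

The PACF at lag k is phi_{kk}, the last component of the solution
to the Yule-Walker system G_k phi = r_k where
  (G_k)_{ij} = rho(|i - j|), (r_k)_i = rho(i), i,j = 1..k.
Equivalently, Durbin-Levinson gives phi_{kk} iteratively:
  phi_{11} = rho(1)
  phi_{kk} = [rho(k) - sum_{j=1..k-1} phi_{k-1,j} rho(k-j)]
            / [1 - sum_{j=1..k-1} phi_{k-1,j} rho(j)],
  phi_{k,j} = phi_{k-1,j} - phi_{kk} phi_{k-1,k-j},  j = 1..k-1.
Step k = 1:
  phi_11 = rho(1) = -0.053.
Step k = 2:
  phi_22 = [rho(2) - phi_11 rho(1)] / [1 - phi_11 rho(1)] = [0.1155 - (-0.053)(-0.053)] / [1 - (-0.053)(-0.053)]
         = 0.112691 / 0.997191 = 0.113.
Therefore phi_{22} = 0.1130.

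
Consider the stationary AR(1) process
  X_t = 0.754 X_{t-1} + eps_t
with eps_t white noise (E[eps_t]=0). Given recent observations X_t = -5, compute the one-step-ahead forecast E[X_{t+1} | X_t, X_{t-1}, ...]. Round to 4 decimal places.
E[X_{t+1} \mid \mathcal F_t] = -3.7700

For an AR(p) model X_t = c + sum_i phi_i X_{t-i} + eps_t, the
one-step-ahead conditional mean is
  E[X_{t+1} | X_t, ...] = c + sum_i phi_i X_{t+1-i}.
Substitute known values:
  E[X_{t+1} | ...] = (0.754) * (-5)
                   = -3.7700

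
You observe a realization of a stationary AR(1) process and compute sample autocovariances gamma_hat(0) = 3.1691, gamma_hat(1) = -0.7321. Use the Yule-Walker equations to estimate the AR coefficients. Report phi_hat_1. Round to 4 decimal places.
\hat\phi_{1} = -0.2310

The Yule-Walker equations for an AR(p) process read, in matrix form,
  Gamma_p phi = r_p,   with   (Gamma_p)_{ij} = gamma(|i - j|),
                       (r_p)_i = gamma(i),   i,j = 1..p.
Substitute the sample gammas (Toeplitz matrix and right-hand side of size 1):
  Gamma_p = [[3.1691]]
  r_p     = [-0.7321]
With p = 1 this is the single equation gamma(0) phi_1 = gamma(1):
  phi_hat_1 = gamma(1) / gamma(0) = -0.7321 / 3.1691 = -0.2310.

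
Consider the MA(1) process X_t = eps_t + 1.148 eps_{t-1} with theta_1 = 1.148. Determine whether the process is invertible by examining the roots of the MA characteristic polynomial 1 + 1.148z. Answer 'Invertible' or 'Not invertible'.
\text{Not invertible}

The MA(q) characteristic polynomial is P(z) = 1 + 1.148z.
Invertibility requires all roots to lie outside the unit circle, i.e. |z| > 1 for every root.
This is linear in z: 1 + (1.148) z = 0  =>  z = -1/(1.148) = -0.87108,  |z| = 0.87108.
Moduli of all roots: 0.8711.
All moduli strictly greater than 1? No.
Verdict: Not invertible.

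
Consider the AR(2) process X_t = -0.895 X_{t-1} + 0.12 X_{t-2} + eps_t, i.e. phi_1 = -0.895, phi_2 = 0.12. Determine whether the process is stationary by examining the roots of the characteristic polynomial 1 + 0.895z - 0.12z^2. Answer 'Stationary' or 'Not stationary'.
\text{Not stationary}

The AR(p) characteristic polynomial is P(z) = 1 + 0.895z - 0.12z^2.
Stationarity requires all roots to lie outside the unit circle, i.e. |z| > 1 for every root.
Set 1 + (0.895) z + (-0.12) z^2 = 0, i.e. a z^2 + b z + c = 0 with a = -0.12, b = 0.895, c = 1.
Discriminant D = b^2 - 4ac = (0.895)^2 - 4*(-0.12)*1 = 0.801025 - (-0.48) = 1.281025.
D >= 0, so the roots are real: z = (-b +/- sqrt(D)) / (2a) = (-0.895 +/- 1.131824) / (-0.24).
  z_1 = (-0.895 + 1.131824) / (-0.24) = -0.9868,   |z_1| = 0.9868.
  z_2 = (-0.895 - 1.131824) / (-0.24) = 8.4451,   |z_2| = 8.4451.
Moduli of all roots: 0.9868, 8.4451.
All moduli strictly greater than 1? No.
Verdict: Not stationary.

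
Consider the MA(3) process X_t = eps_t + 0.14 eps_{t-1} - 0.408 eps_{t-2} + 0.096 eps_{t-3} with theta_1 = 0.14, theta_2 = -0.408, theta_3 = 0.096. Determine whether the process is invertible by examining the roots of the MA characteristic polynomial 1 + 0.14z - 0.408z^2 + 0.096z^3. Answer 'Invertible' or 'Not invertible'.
\text{Invertible}

The MA(q) characteristic polynomial is P(z) = 1 + 0.14z - 0.408z^2 + 0.096z^3.
Invertibility requires all roots to lie outside the unit circle, i.e. |z| > 1 for every root.
Degree 3: look for a simple real root z0 first, then factor out (1 - z/z0) and solve the remaining quadratic.
Testing z0 = -1.25: P(-1.25) = 1 + (0.14)(-1.25) + (-0.408)(-1.25)^2 + (0.096)(-1.25)^3
  = 1 + (-0.175) + (-0.6375) + (-0.1875) = 0.  So z_0 = -1.25 is a root, |z_0| = 1.25.
Divide out the factor (1 + 0.8 z) = (1 - z/z0) (since 1/z0 = -0.8):
  P(z) = (1 + 0.8 z)(1 + (-0.66) z + (0.12) z^2)
  [check: z-coef -0.66 - (-0.8) = 0.14; z^2-coef 0.12 - (-0.8)(-0.66) = -0.408; z^3-coef -(-0.8)(0.12) = 0.096.]
Remaining roots from the quadratic factor 1 + (-0.66) z + (0.12) z^2:
  Set 1 + (-0.66) z + (0.12) z^2 = 0, i.e. a z^2 + b z + c = 0 with a = 0.12, b = -0.66, c = 1.
  Discriminant D = b^2 - 4ac = (-0.66)^2 - 4*(0.12)*1 = 0.4356 - (0.48) = -0.0444.
  D < 0, so the roots are the complex-conjugate pair z = (-b +/- i sqrt(-D)) / (2a) = 2.75 +/- 0.878i.
  For a conjugate pair |z|^2 = z * conj(z) = (product of roots) = c/a = 1/(0.12) = 8.333333, so |z| = sqrt(8.333333) = 2.8868 for both roots.
Moduli of all roots: 1.2500, 2.8868, 2.8868.
All moduli strictly greater than 1? Yes.
Verdict: Invertible.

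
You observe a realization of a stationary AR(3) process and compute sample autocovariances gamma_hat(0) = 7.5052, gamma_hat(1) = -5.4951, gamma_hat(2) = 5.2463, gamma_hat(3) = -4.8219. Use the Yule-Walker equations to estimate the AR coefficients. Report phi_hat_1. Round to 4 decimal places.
\hat\phi_{1} = -0.4290

The Yule-Walker equations for an AR(p) process read, in matrix form,
  Gamma_p phi = r_p,   with   (Gamma_p)_{ij} = gamma(|i - j|),
                       (r_p)_i = gamma(i),   i,j = 1..p.
Substitute the sample gammas (Toeplitz matrix and right-hand side of size 3):
  Gamma_p = [[7.5052, -5.4951, 5.2463], [-5.4951, 7.5052, -5.4951], [5.2463, -5.4951, 7.5052]]
  r_p     = [-5.4951, 5.2463, -4.8219]
Written out (R1..R3):
  (R1) 7.5052 phi_1 - 5.4951 phi_2 + 5.2463 phi_3 = -5.4951
  (R2) -5.4951 phi_1 + 7.5052 phi_2 - 5.4951 phi_3 = 5.2463
  (R3) 5.2463 phi_1 - 5.4951 phi_2 + 7.5052 phi_3 = -4.8219
Gaussian elimination:
  R2 <- R2 - (-5.4951/7.5052) R1 = R2 - (-0.732172) R1:  3.48184 phi_2 - 1.653904 phi_3 = 1.22294
  R3 <- R3 - (5.2463/7.5052) R1 = R3 - (0.699022) R1:  -1.653904 phi_2 + 3.837921 phi_3 = -0.980704
  R3 <- R3 - (-1.653904/3.48184) R2 = R3 - (-0.475009) R2:  3.052302 phi_3 = -0.399797
Back-substitution:
  phi_hat_3 = -0.399797 / 3.052302 = -0.130982
  phi_hat_2 = (1.22294 - (-1.653904)(-0.130982)) / 3.48184 = 0.289016
  phi_hat_1 = (-5.4951 - (-5.4951)(0.289016) - (5.2463)(-0.130982)) / 7.5052 = -0.429003
So phi_hat = [-0.4290, 0.2890, -0.1310].
Therefore phi_hat_1 = -0.4290.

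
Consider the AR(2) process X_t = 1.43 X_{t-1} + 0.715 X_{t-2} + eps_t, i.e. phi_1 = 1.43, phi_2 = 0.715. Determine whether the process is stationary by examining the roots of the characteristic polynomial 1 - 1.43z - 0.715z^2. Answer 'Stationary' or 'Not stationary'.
\text{Not stationary}

The AR(p) characteristic polynomial is P(z) = 1 - 1.43z - 0.715z^2.
Stationarity requires all roots to lie outside the unit circle, i.e. |z| > 1 for every root.
Set 1 + (-1.43) z + (-0.715) z^2 = 0, i.e. a z^2 + b z + c = 0 with a = -0.715, b = -1.43, c = 1.
Discriminant D = b^2 - 4ac = (-1.43)^2 - 4*(-0.715)*1 = 2.0449 - (-2.86) = 4.9049.
D >= 0, so the roots are real: z = (-b +/- sqrt(D)) / (2a) = (1.43 +/- 2.214701) / (-1.43).
  z_1 = (1.43 + 2.214701) / (-1.43) = -2.5487,   |z_1| = 2.5487.
  z_2 = (1.43 - 2.214701) / (-1.43) = 0.5487,   |z_2| = 0.5487.
Moduli of all roots: 2.5487, 0.5487.
All moduli strictly greater than 1? No.
Verdict: Not stationary.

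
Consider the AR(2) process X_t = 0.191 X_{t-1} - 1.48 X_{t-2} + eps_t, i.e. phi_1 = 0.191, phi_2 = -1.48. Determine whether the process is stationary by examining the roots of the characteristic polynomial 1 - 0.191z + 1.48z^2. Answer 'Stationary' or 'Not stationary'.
\text{Not stationary}

The AR(p) characteristic polynomial is P(z) = 1 - 0.191z + 1.48z^2.
Stationarity requires all roots to lie outside the unit circle, i.e. |z| > 1 for every root.
Set 1 + (-0.191) z + (1.48) z^2 = 0, i.e. a z^2 + b z + c = 0 with a = 1.48, b = -0.191, c = 1.
Discriminant D = b^2 - 4ac = (-0.191)^2 - 4*(1.48)*1 = 0.036481 - (5.92) = -5.883519.
D < 0, so the roots are the complex-conjugate pair z = (-b +/- i sqrt(-D)) / (2a) = 0.0645 +/- 0.8195i.
For a conjugate pair |z|^2 = z * conj(z) = (product of roots) = c/a = 1/(1.48) = 0.675676, so |z| = sqrt(0.675676) = 0.822 for both roots.
Moduli of all roots: 0.8220, 0.8220.
All moduli strictly greater than 1? No.
Verdict: Not stationary.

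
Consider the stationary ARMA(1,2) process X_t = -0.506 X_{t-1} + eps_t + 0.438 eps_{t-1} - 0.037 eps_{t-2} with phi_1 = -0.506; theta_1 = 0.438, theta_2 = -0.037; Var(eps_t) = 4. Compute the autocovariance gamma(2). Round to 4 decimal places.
\gamma(2) = -0.0107

Multiply the model equation by X_{t-k} and take expectations. With theta_0 = psi_0 = 1 and psi_j the MA(infinity) weights, this gives
  gamma(k) - sum_i phi_i gamma(k-i) = c_k,
  c_k = sigma^2 * sum_{j=k..q} theta_j psi_{j-k}   (c_k = 0 for k > q),
using gamma(-m) = gamma(m).
psi-weights needed (psi_j = theta_j + sum_i phi_i psi_{j-i}):
  psi_1 = theta_1 + phi_1 = 0.438 + (-0.506) = -0.068
  psi_2 = theta_2 + phi_1 psi_1 = -0.037 + (-0.506)(-0.068) = -0.002592
Right-hand sides:
  c_0 = sigma^2 (1 + theta_1 psi_1 + theta_2 psi_2) = 4 * (1 + (0.438)(-0.068) + (-0.037)(-0.002592)) = 4 * 0.970312 = 3.881248
  c_1 = sigma^2 (theta_1 + theta_2 psi_1) = 4 * (0.438 + (-0.037)(-0.068)) = 1.762064
  c_2 = sigma^2 theta_2 = 4 * (-0.037) = -0.148
Equations for k = 0 and k = 1 (AR order 1):
  gamma(0) = phi_1 gamma(1) + c_0
  gamma(1) = phi_1 gamma(0) + c_1
Substituting the second into the first: gamma(0) (1 - phi_1^2) = c_0 + phi_1 c_1, so
  gamma(0) = (c_0 + phi_1 c_1) / (1 - phi_1^2) = (3.881248 + (-0.506)(1.762064)) / (1 - (-0.506)^2) = 2.989643 / 0.743964 = 4.018532.
  gamma(1) = phi_1 gamma(0) + c_1 = (-0.506)(4.018532) + (1.762064) = -0.271313.
For k = 2: gamma(2) = phi_1 gamma(1) + c_2
  = (-0.506)(-0.271313) + (-0.148) = -0.010715.
Therefore gamma(2) = -0.0107 (to 4 decimal places).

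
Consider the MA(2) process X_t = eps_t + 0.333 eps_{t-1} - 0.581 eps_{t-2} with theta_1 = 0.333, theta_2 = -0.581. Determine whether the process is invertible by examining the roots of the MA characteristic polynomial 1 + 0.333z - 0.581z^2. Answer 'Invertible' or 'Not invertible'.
\text{Invertible}

The MA(q) characteristic polynomial is P(z) = 1 + 0.333z - 0.581z^2.
Invertibility requires all roots to lie outside the unit circle, i.e. |z| > 1 for every root.
Set 1 + (0.333) z + (-0.581) z^2 = 0, i.e. a z^2 + b z + c = 0 with a = -0.581, b = 0.333, c = 1.
Discriminant D = b^2 - 4ac = (0.333)^2 - 4*(-0.581)*1 = 0.110889 - (-2.324) = 2.434889.
D >= 0, so the roots are real: z = (-b +/- sqrt(D)) / (2a) = (-0.333 +/- 1.560413) / (-1.162).
  z_1 = (-0.333 + 1.560413) / (-1.162) = -1.0563,   |z_1| = 1.0563.
  z_2 = (-0.333 - 1.560413) / (-1.162) = 1.6294,   |z_2| = 1.6294.
Moduli of all roots: 1.0563, 1.6294.
All moduli strictly greater than 1? Yes.
Verdict: Invertible.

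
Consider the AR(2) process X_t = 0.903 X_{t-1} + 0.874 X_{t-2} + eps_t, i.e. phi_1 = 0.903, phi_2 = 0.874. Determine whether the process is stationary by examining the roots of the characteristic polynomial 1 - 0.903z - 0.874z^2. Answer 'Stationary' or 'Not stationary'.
\text{Not stationary}

The AR(p) characteristic polynomial is P(z) = 1 - 0.903z - 0.874z^2.
Stationarity requires all roots to lie outside the unit circle, i.e. |z| > 1 for every root.
Set 1 + (-0.903) z + (-0.874) z^2 = 0, i.e. a z^2 + b z + c = 0 with a = -0.874, b = -0.903, c = 1.
Discriminant D = b^2 - 4ac = (-0.903)^2 - 4*(-0.874)*1 = 0.815409 - (-3.496) = 4.311409.
D >= 0, so the roots are real: z = (-b +/- sqrt(D)) / (2a) = (0.903 +/- 2.076393) / (-1.748).
  z_1 = (0.903 + 2.076393) / (-1.748) = -1.7045,   |z_1| = 1.7045.
  z_2 = (0.903 - 2.076393) / (-1.748) = 0.6713,   |z_2| = 0.6713.
Moduli of all roots: 1.7045, 0.6713.
All moduli strictly greater than 1? No.
Verdict: Not stationary.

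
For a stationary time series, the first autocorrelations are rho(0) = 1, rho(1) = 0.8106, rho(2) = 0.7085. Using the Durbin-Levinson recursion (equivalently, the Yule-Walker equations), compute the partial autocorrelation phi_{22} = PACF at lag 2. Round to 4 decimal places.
\phi_{22} = 0.1500

The PACF at lag k is phi_{kk}, the last component of the solution
to the Yule-Walker system G_k phi = r_k where
  (G_k)_{ij} = rho(|i - j|), (r_k)_i = rho(i), i,j = 1..k.
Equivalently, Durbin-Levinson gives phi_{kk} iteratively:
  phi_{11} = rho(1)
  phi_{kk} = [rho(k) - sum_{j=1..k-1} phi_{k-1,j} rho(k-j)]
            / [1 - sum_{j=1..k-1} phi_{k-1,j} rho(j)],
  phi_{k,j} = phi_{k-1,j} - phi_{kk} phi_{k-1,k-j},  j = 1..k-1.
Step k = 1:
  phi_11 = rho(1) = 0.8106.
Step k = 2:
  phi_22 = [rho(2) - phi_11 rho(1)] / [1 - phi_11 rho(1)] = [0.7085 - (0.8106)(0.8106)] / [1 - (0.8106)(0.8106)]
         = 0.05142764 / 0.34292764 = 0.15.
Therefore phi_{22} = 0.1500.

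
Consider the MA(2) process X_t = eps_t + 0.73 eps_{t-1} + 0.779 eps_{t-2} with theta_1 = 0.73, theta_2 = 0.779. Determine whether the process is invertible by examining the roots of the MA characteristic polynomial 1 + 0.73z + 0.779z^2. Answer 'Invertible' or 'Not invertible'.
\text{Invertible}

The MA(q) characteristic polynomial is P(z) = 1 + 0.73z + 0.779z^2.
Invertibility requires all roots to lie outside the unit circle, i.e. |z| > 1 for every root.
Set 1 + (0.73) z + (0.779) z^2 = 0, i.e. a z^2 + b z + c = 0 with a = 0.779, b = 0.73, c = 1.
Discriminant D = b^2 - 4ac = (0.73)^2 - 4*(0.779)*1 = 0.5329 - (3.116) = -2.5831.
D < 0, so the roots are the complex-conjugate pair z = (-b +/- i sqrt(-D)) / (2a) = -0.4685 +/- 1.0316i.
For a conjugate pair |z|^2 = z * conj(z) = (product of roots) = c/a = 1/(0.779) = 1.283697, so |z| = sqrt(1.283697) = 1.133 for both roots.
Moduli of all roots: 1.1330, 1.1330.
All moduli strictly greater than 1? Yes.
Verdict: Invertible.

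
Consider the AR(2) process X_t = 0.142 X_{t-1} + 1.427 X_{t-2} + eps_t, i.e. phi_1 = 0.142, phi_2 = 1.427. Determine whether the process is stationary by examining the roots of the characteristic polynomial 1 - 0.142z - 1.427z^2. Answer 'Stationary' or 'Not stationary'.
\text{Not stationary}

The AR(p) characteristic polynomial is P(z) = 1 - 0.142z - 1.427z^2.
Stationarity requires all roots to lie outside the unit circle, i.e. |z| > 1 for every root.
Set 1 + (-0.142) z + (-1.427) z^2 = 0, i.e. a z^2 + b z + c = 0 with a = -1.427, b = -0.142, c = 1.
Discriminant D = b^2 - 4ac = (-0.142)^2 - 4*(-1.427)*1 = 0.020164 - (-5.708) = 5.728164.
D >= 0, so the roots are real: z = (-b +/- sqrt(D)) / (2a) = (0.142 +/- 2.393358) / (-2.854).
  z_1 = (0.142 + 2.393358) / (-2.854) = -0.8884,   |z_1| = 0.8884.
  z_2 = (0.142 - 2.393358) / (-2.854) = 0.7888,   |z_2| = 0.7888.
Moduli of all roots: 0.8884, 0.7888.
All moduli strictly greater than 1? No.
Verdict: Not stationary.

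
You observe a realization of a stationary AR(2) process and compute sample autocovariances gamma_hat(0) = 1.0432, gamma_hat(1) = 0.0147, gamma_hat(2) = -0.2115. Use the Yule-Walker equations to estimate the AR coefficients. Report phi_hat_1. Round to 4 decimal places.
\hat\phi_{1} = 0.0170

The Yule-Walker equations for an AR(p) process read, in matrix form,
  Gamma_p phi = r_p,   with   (Gamma_p)_{ij} = gamma(|i - j|),
                       (r_p)_i = gamma(i),   i,j = 1..p.
Substitute the sample gammas (Toeplitz matrix and right-hand side of size 2):
  Gamma_p = [[1.0432, 0.0147], [0.0147, 1.0432]]
  r_p     = [0.0147, -0.2115]
Written out:
  1.0432 phi_1 + 0.0147 phi_2 = 0.0147
  0.0147 phi_1 + 1.0432 phi_2 = -0.2115
Solve by Cramer's rule:
  det = gamma(0)^2 - gamma(1)^2 = (1.0432)^2 - (0.0147)^2 = 1.08826624 - 0.00021609 = 1.08805015
  phi_hat_1 = [gamma(1) gamma(0) - gamma(1) gamma(2)] / det = [(0.0147)(1.0432) - (0.0147)(-0.2115)] / 1.08805015 = 0.01844409 / 1.08805015 = 0.017
  phi_hat_2 = [gamma(0) gamma(2) - gamma(1)^2] / det = [(1.0432)(-0.2115) - (0.0147)^2] / 1.08805015 = -0.22085289 / 1.08805015 = -0.203
So phi_hat = [0.0170, -0.2030].
Therefore phi_hat_1 = 0.0170.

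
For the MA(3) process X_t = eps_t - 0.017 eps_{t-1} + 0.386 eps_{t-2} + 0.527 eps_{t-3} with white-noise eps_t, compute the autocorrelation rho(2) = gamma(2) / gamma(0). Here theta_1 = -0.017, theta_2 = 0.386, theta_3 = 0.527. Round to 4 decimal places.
\rho(2) = 0.2642

For an MA(q) process with theta_0 = 1, the autocovariance is
  gamma(k) = sigma^2 * sum_{i=0..q-k} theta_i * theta_{i+k},
and rho(k) = gamma(k) / gamma(0). Sigma^2 cancels.
  numerator   = (1)*(0.386) + (-0.017)*(0.527) = 0.377041.
  denominator = (1)^2 + (-0.017)^2 + (0.386)^2 + (0.527)^2 = 1.427014.
  rho(2) = 0.377041 / 1.427014 = 0.2642.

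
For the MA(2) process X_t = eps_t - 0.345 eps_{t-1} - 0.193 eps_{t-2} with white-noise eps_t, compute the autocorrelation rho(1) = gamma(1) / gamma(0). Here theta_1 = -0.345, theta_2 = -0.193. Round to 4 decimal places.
\rho(1) = -0.2408

For an MA(q) process with theta_0 = 1, the autocovariance is
  gamma(k) = sigma^2 * sum_{i=0..q-k} theta_i * theta_{i+k},
and rho(k) = gamma(k) / gamma(0). Sigma^2 cancels.
  numerator   = (1)*(-0.345) + (-0.345)*(-0.193) = -0.278415.
  denominator = (1)^2 + (-0.345)^2 + (-0.193)^2 = 1.156274.
  rho(1) = -0.278415 / 1.156274 = -0.2408.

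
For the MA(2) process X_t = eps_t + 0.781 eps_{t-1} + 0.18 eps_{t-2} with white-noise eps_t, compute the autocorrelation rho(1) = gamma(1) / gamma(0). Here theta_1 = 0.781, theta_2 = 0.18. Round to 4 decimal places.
\rho(1) = 0.5611

For an MA(q) process with theta_0 = 1, the autocovariance is
  gamma(k) = sigma^2 * sum_{i=0..q-k} theta_i * theta_{i+k},
and rho(k) = gamma(k) / gamma(0). Sigma^2 cancels.
  numerator   = (1)*(0.781) + (0.781)*(0.18) = 0.92158.
  denominator = (1)^2 + (0.781)^2 + (0.18)^2 = 1.642361.
  rho(1) = 0.92158 / 1.642361 = 0.5611.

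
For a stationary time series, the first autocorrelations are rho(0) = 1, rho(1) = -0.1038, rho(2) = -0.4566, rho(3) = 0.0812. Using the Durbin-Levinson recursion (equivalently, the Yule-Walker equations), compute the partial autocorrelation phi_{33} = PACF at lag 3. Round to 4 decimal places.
\phi_{33} = -0.0490

The PACF at lag k is phi_{kk}, the last component of the solution
to the Yule-Walker system G_k phi = r_k where
  (G_k)_{ij} = rho(|i - j|), (r_k)_i = rho(i), i,j = 1..k.
Equivalently, Durbin-Levinson gives phi_{kk} iteratively:
  phi_{11} = rho(1)
  phi_{kk} = [rho(k) - sum_{j=1..k-1} phi_{k-1,j} rho(k-j)]
            / [1 - sum_{j=1..k-1} phi_{k-1,j} rho(j)],
  phi_{k,j} = phi_{k-1,j} - phi_{kk} phi_{k-1,k-j},  j = 1..k-1.
Step k = 1:
  phi_11 = rho(1) = -0.1038.
Step k = 2:
  phi_22 = [rho(2) - phi_11 rho(1)] / [1 - phi_11 rho(1)] = [-0.4566 - (-0.1038)(-0.1038)] / [1 - (-0.1038)(-0.1038)]
         = -0.46737444 / 0.98922556 = -0.472465.
  Update: phi_21 = phi_11 - phi_22 phi_11 = -0.1038 - (-0.472465)(-0.1038) = -0.152842.
Step k = 3:
  phi_33 = [rho(3) - phi_21 rho(2) - phi_22 rho(1)] / [1 - phi_21 rho(1) - phi_22 rho(2)]
    numerator   = 0.0812 - (-0.152842)(-0.4566) - (-0.472465)(-0.1038) = -0.03762946
    denominator = 1 - (-0.152842)(-0.1038) - (-0.472465)(-0.4566) = 0.7684075
  phi_33 = -0.03762946 / 0.7684075 = -0.049.
Therefore phi_{33} = -0.0490.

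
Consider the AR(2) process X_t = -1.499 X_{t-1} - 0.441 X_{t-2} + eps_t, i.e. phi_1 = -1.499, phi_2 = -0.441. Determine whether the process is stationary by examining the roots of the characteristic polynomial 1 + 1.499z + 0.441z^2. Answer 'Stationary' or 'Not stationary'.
\text{Not stationary}

The AR(p) characteristic polynomial is P(z) = 1 + 1.499z + 0.441z^2.
Stationarity requires all roots to lie outside the unit circle, i.e. |z| > 1 for every root.
Set 1 + (1.499) z + (0.441) z^2 = 0, i.e. a z^2 + b z + c = 0 with a = 0.441, b = 1.499, c = 1.
Discriminant D = b^2 - 4ac = (1.499)^2 - 4*(0.441)*1 = 2.247001 - (1.764) = 0.483001.
D >= 0, so the roots are real: z = (-b +/- sqrt(D)) / (2a) = (-1.499 +/- 0.694983) / (0.882).
  z_1 = (-1.499 + 0.694983) / (0.882) = -0.9116,   |z_1| = 0.9116.
  z_2 = (-1.499 - 0.694983) / (0.882) = -2.4875,   |z_2| = 2.4875.
Moduli of all roots: 0.9116, 2.4875.
All moduli strictly greater than 1? No.
Verdict: Not stationary.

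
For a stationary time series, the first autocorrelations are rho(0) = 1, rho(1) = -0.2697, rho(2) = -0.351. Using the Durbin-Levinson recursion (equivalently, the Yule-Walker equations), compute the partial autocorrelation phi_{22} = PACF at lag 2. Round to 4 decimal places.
\phi_{22} = -0.4570

The PACF at lag k is phi_{kk}, the last component of the solution
to the Yule-Walker system G_k phi = r_k where
  (G_k)_{ij} = rho(|i - j|), (r_k)_i = rho(i), i,j = 1..k.
Equivalently, Durbin-Levinson gives phi_{kk} iteratively:
  phi_{11} = rho(1)
  phi_{kk} = [rho(k) - sum_{j=1..k-1} phi_{k-1,j} rho(k-j)]
            / [1 - sum_{j=1..k-1} phi_{k-1,j} rho(j)],
  phi_{k,j} = phi_{k-1,j} - phi_{kk} phi_{k-1,k-j},  j = 1..k-1.
Step k = 1:
  phi_11 = rho(1) = -0.2697.
Step k = 2:
  phi_22 = [rho(2) - phi_11 rho(1)] / [1 - phi_11 rho(1)] = [-0.351 - (-0.2697)(-0.2697)] / [1 - (-0.2697)(-0.2697)]
         = -0.42373809 / 0.92726191 = -0.457.
Therefore phi_{22} = -0.4570.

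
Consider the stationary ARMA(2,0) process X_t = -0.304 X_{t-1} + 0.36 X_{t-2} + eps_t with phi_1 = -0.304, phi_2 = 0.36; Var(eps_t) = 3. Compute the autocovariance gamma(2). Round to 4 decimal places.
\gamma(2) = 2.2451

Multiply the model equation by X_{t-k} and take expectations. With theta_0 = psi_0 = 1 and psi_j the MA(infinity) weights, this gives
  gamma(k) - sum_i phi_i gamma(k-i) = c_k,
  c_k = sigma^2 * sum_{j=k..q} theta_j psi_{j-k}   (c_k = 0 for k > q),
using gamma(-m) = gamma(m).
Pure AR (q = 0): c_0 = sigma^2 = 3, c_k = 0 for k >= 1.
Equations for k = 0, 1, 2 (AR order 2, c_2 = 0):
  (E0) gamma(0) = phi_1 gamma(1) + phi_2 gamma(2) + c_0
  (E1) gamma(1) = phi_1 gamma(0) + phi_2 gamma(1) + c_1
  (E2) gamma(2) = phi_1 gamma(1) + phi_2 gamma(0)
From (E1): gamma(1) = A gamma(0) + B with
  A = phi_1 / (1 - phi_2) = -0.304 / 0.64 = -0.475,   B = c_1 / (1 - phi_2) = 0 / 0.64 = 0.
Insert (E2) into (E0): gamma(0) (1 - phi_2^2) = phi_1 (1 + phi_2) gamma(1) + c_0.
  phi_1 (1 + phi_2) = (-0.304)(1.36) = -0.41344,   1 - phi_2^2 = 0.8704.
Replace gamma(1) by A gamma(0) + B and collect gamma(0):
  gamma(0) [0.8704 - (-0.41344)(-0.475)] = c_0 = 3
  gamma(0) * 0.674016 = 3
  gamma(0) = 3 / 0.674016 = 4.450933.
  gamma(1) = A gamma(0) = (-0.475)(4.450933) = -2.114193.
  gamma(2) = phi_1 gamma(1) + phi_2 gamma(0) = (-0.304)(-2.114193) + (0.36)(4.450933) = 2.245051.
Therefore gamma(2) = 2.2451 (to 4 decimal places).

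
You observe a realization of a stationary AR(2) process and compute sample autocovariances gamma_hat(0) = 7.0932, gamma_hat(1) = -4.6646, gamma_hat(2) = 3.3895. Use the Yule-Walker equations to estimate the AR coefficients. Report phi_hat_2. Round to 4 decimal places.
\hat\phi_{2} = 0.0800

The Yule-Walker equations for an AR(p) process read, in matrix form,
  Gamma_p phi = r_p,   with   (Gamma_p)_{ij} = gamma(|i - j|),
                       (r_p)_i = gamma(i),   i,j = 1..p.
Substitute the sample gammas (Toeplitz matrix and right-hand side of size 2):
  Gamma_p = [[7.0932, -4.6646], [-4.6646, 7.0932]]
  r_p     = [-4.6646, 3.3895]
Written out:
  7.0932 phi_1 - 4.6646 phi_2 = -4.6646
  -4.6646 phi_1 + 7.0932 phi_2 = 3.3895
Solve by Cramer's rule:
  det = gamma(0)^2 - gamma(1)^2 = (7.0932)^2 - (-4.6646)^2 = 50.31348624 - 21.75849316 = 28.55499308
  phi_hat_1 = [gamma(1) gamma(0) - gamma(1) gamma(2)] / det = [(-4.6646)(7.0932) - (-4.6646)(3.3895)] / 28.55499308 = -17.27627902 / 28.55499308 = -0.605
  phi_hat_2 = [gamma(0) gamma(2) - gamma(1)^2] / det = [(7.0932)(3.3895) - (-4.6646)^2] / 28.55499308 = 2.28390824 / 28.55499308 = 0.08
So phi_hat = [-0.6050, 0.0800].
Therefore phi_hat_2 = 0.0800.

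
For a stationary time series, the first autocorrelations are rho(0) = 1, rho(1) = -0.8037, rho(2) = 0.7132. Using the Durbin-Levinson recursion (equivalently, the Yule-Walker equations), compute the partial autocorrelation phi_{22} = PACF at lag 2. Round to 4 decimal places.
\phi_{22} = 0.1900

The PACF at lag k is phi_{kk}, the last component of the solution
to the Yule-Walker system G_k phi = r_k where
  (G_k)_{ij} = rho(|i - j|), (r_k)_i = rho(i), i,j = 1..k.
Equivalently, Durbin-Levinson gives phi_{kk} iteratively:
  phi_{11} = rho(1)
  phi_{kk} = [rho(k) - sum_{j=1..k-1} phi_{k-1,j} rho(k-j)]
            / [1 - sum_{j=1..k-1} phi_{k-1,j} rho(j)],
  phi_{k,j} = phi_{k-1,j} - phi_{kk} phi_{k-1,k-j},  j = 1..k-1.
Step k = 1:
  phi_11 = rho(1) = -0.8037.
Step k = 2:
  phi_22 = [rho(2) - phi_11 rho(1)] / [1 - phi_11 rho(1)] = [0.7132 - (-0.8037)(-0.8037)] / [1 - (-0.8037)(-0.8037)]
         = 0.06726631 / 0.35406631 = 0.19.
Therefore phi_{22} = 0.1900.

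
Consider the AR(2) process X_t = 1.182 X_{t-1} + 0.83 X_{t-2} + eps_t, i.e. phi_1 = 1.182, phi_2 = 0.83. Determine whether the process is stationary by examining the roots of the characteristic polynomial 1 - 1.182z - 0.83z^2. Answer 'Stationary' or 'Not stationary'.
\text{Not stationary}

The AR(p) characteristic polynomial is P(z) = 1 - 1.182z - 0.83z^2.
Stationarity requires all roots to lie outside the unit circle, i.e. |z| > 1 for every root.
Set 1 + (-1.182) z + (-0.83) z^2 = 0, i.e. a z^2 + b z + c = 0 with a = -0.83, b = -1.182, c = 1.
Discriminant D = b^2 - 4ac = (-1.182)^2 - 4*(-0.83)*1 = 1.397124 - (-3.32) = 4.717124.
D >= 0, so the roots are real: z = (-b +/- sqrt(D)) / (2a) = (1.182 +/- 2.171894) / (-1.66).
  z_1 = (1.182 + 2.171894) / (-1.66) = -2.0204,   |z_1| = 2.0204.
  z_2 = (1.182 - 2.171894) / (-1.66) = 0.5963,   |z_2| = 0.5963.
Moduli of all roots: 2.0204, 0.5963.
All moduli strictly greater than 1? No.
Verdict: Not stationary.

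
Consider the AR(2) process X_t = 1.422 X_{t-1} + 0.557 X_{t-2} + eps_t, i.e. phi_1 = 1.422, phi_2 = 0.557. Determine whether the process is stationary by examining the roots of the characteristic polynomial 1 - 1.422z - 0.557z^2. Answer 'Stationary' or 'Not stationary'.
\text{Not stationary}

The AR(p) characteristic polynomial is P(z) = 1 - 1.422z - 0.557z^2.
Stationarity requires all roots to lie outside the unit circle, i.e. |z| > 1 for every root.
Set 1 + (-1.422) z + (-0.557) z^2 = 0, i.e. a z^2 + b z + c = 0 with a = -0.557, b = -1.422, c = 1.
Discriminant D = b^2 - 4ac = (-1.422)^2 - 4*(-0.557)*1 = 2.022084 - (-2.228) = 4.250084.
D >= 0, so the roots are real: z = (-b +/- sqrt(D)) / (2a) = (1.422 +/- 2.061573) / (-1.114).
  z_1 = (1.422 + 2.061573) / (-1.114) = -3.1271,   |z_1| = 3.1271.
  z_2 = (1.422 - 2.061573) / (-1.114) = 0.5741,   |z_2| = 0.5741.
Moduli of all roots: 3.1271, 0.5741.
All moduli strictly greater than 1? No.
Verdict: Not stationary.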